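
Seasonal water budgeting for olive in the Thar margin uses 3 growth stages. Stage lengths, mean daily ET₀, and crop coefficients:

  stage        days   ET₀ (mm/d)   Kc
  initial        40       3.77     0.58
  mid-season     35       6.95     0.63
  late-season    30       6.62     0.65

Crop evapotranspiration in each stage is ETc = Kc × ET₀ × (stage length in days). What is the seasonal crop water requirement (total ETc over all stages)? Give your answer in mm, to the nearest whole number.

initial: 0.58 × 3.77 × 40 = 87.46 mm
mid-season: 0.63 × 6.95 × 35 = 153.25 mm
late-season: 0.65 × 6.62 × 30 = 129.09 mm
Seasonal total = 369.80 mm

370 mm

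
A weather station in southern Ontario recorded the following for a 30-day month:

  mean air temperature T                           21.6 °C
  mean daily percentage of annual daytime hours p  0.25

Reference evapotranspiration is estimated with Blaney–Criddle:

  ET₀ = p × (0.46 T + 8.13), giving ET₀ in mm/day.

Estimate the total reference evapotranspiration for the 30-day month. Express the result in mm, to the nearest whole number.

ET₀ = 0.25 × (0.46 × 21.6 + 8.13) = 0.25 × 18.066 = 4.5165 mm/d
Monthly total = 4.5165 × 30 = 135.495 mm

135 mm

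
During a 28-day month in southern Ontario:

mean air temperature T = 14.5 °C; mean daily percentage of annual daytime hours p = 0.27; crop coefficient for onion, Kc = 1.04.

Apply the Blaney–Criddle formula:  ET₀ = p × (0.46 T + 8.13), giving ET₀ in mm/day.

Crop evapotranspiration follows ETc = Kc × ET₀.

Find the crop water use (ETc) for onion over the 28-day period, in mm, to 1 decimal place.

116.4 mm

ET₀ = 0.27 × (0.46 × 14.5 + 8.13) = 0.27 × 14.800 = 3.9960 mm/d
ETc = Kc × ET₀ = 1.04 × 3.9960 = 4.1558 mm/d
Over 28 days: 4.1558 × 28 = 116.362 mm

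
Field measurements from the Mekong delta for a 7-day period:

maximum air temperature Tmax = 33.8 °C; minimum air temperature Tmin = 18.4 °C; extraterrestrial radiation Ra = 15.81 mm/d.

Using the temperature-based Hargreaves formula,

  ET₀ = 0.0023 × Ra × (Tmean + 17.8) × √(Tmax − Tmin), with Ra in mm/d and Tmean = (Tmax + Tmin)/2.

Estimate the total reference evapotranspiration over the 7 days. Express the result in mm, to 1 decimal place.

Tmean = (33.8 + 18.4)/2 = 26.10 °C
ET₀ = 0.0023 × 15.81 × (26.10 + 17.8) × √15.4 = 0.0023 × 15.81 × 43.90 × 3.9243 = 6.2645 mm/d
Over 7 days: 6.2645 × 7 = 43.852 mm

43.9 mm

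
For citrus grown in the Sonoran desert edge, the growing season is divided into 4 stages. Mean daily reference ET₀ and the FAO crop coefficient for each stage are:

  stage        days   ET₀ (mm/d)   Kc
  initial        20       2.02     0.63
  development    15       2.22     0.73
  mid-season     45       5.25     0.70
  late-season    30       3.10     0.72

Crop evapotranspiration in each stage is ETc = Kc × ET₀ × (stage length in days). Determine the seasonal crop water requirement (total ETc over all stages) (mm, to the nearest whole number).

initial: 0.63 × 2.02 × 20 = 25.45 mm
development: 0.73 × 2.22 × 15 = 24.31 mm
mid-season: 0.70 × 5.25 × 45 = 165.38 mm
late-season: 0.72 × 3.10 × 30 = 66.96 mm
Seasonal total = 282.10 mm

282 mm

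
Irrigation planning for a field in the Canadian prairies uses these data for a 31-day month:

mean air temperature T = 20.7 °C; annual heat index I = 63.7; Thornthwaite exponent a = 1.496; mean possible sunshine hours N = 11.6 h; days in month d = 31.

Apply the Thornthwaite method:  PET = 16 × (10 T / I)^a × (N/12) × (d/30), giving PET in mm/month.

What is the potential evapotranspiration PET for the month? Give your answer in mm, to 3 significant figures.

93.2 mm

10T/I = 10 × 20.7 / 63.7 = 3.2496
(10T/I)^a = 3.2496^1.496 = 5.8304
Uncorrected PET = 16 × 5.8304 = 93.286 mm
Correction = (N/12)(d/30) = (11.6/12)(31/30) = 0.9989
PET = 93.286 × 0.9989 = 93.183 mm/month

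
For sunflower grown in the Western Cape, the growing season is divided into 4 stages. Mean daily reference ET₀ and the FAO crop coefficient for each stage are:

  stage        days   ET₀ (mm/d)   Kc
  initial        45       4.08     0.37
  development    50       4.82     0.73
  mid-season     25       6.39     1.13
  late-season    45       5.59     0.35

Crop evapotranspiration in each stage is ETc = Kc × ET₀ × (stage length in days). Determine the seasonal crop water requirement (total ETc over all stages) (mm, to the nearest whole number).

initial: 0.37 × 4.08 × 45 = 67.93 mm
development: 0.73 × 4.82 × 50 = 175.93 mm
mid-season: 1.13 × 6.39 × 25 = 180.52 mm
late-season: 0.35 × 5.59 × 45 = 88.04 mm
Seasonal total = 512.42 mm

512 mm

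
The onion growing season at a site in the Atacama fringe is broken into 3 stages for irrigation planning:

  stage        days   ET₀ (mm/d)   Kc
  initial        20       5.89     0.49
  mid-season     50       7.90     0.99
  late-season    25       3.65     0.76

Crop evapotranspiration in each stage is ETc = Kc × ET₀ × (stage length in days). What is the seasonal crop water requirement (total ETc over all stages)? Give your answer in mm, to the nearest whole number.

initial: 0.49 × 5.89 × 20 = 57.72 mm
mid-season: 0.99 × 7.90 × 50 = 391.05 mm
late-season: 0.76 × 3.65 × 25 = 69.35 mm
Seasonal total = 518.12 mm

518 mm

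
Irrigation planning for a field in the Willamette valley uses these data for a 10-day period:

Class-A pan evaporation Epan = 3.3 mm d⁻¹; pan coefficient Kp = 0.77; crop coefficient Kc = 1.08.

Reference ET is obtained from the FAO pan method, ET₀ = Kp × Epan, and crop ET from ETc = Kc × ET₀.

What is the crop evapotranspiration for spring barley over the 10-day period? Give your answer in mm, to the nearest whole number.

ET₀ = 0.77 × 3.3 = 2.5410 mm/d
ETc = Kc × ET₀ = 1.08 × 2.5410 = 2.7443 mm/d
Over 10 days: 2.7443 × 10 = 27.443 mm

27 mm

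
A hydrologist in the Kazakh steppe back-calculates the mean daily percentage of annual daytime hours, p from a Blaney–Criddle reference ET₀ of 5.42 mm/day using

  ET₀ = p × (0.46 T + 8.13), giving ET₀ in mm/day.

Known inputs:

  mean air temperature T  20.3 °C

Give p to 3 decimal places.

0.310

p = ET₀ / (0.46 T + 8.13) = 5.42 / (0.46 × 20.3 + 8.13) = 5.42 / 17.468 = 0.3103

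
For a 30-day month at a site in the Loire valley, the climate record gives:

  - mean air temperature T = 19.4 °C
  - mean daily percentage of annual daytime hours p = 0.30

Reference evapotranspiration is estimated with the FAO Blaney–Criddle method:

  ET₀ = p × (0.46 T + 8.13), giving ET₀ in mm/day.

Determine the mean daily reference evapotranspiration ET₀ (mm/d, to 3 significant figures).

ET₀ = 0.30 × (0.46 × 19.4 + 8.13) = 0.30 × 17.054 = 5.1162 mm/d

5.12 mm/d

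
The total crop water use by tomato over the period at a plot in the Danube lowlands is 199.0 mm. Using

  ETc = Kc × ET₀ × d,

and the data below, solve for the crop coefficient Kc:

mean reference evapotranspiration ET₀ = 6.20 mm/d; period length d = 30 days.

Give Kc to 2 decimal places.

ETc = Kc × ET₀ × d  ⇒  Kc = ETc / (ET₀ × d)
Kc = 199.0 / (6.20 × 30) = 199.0 / 186.00 = 1.0699

1.07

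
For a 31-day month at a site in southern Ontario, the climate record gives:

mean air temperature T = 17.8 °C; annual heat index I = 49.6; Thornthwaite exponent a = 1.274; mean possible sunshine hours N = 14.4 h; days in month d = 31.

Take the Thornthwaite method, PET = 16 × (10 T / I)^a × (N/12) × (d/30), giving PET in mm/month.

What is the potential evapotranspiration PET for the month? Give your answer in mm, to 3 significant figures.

101 mm

10T/I = 10 × 17.8 / 49.6 = 3.5887
(10T/I)^a = 3.5887^1.274 = 5.0932
Uncorrected PET = 16 × 5.0932 = 81.491 mm
Correction = (N/12)(d/30) = (14.4/12)(31/30) = 1.2400
PET = 81.491 × 1.2400 = 101.049 mm/month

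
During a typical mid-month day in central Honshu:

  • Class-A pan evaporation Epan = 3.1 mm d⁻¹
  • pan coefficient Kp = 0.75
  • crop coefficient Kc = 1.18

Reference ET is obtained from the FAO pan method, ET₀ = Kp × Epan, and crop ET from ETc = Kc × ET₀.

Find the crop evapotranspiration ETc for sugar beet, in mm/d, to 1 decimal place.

2.7 mm/d

ET₀ = 0.75 × 3.1 = 2.3250 mm/d
ETc = Kc × ET₀ = 1.18 × 2.3250 = 2.7435 mm/d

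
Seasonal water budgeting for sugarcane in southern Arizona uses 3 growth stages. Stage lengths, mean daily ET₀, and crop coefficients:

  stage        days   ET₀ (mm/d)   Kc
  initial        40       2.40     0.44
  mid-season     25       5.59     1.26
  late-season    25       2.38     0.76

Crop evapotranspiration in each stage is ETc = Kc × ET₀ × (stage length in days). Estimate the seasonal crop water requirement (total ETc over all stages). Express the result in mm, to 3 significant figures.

264 mm

initial: 0.44 × 2.40 × 40 = 42.24 mm
mid-season: 1.26 × 5.59 × 25 = 176.09 mm
late-season: 0.76 × 2.38 × 25 = 45.22 mm
Seasonal total = 263.55 mm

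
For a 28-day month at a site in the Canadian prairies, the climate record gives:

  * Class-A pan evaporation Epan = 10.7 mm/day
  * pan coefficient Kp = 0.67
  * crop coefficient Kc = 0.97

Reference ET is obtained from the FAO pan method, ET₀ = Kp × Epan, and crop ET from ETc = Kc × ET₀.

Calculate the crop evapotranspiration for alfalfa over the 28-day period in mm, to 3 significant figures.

195 mm

ET₀ = 0.67 × 10.7 = 7.1690 mm/d
ETc = Kc × ET₀ = 0.97 × 7.1690 = 6.9539 mm/d
Over 28 days: 6.9539 × 28 = 194.709 mm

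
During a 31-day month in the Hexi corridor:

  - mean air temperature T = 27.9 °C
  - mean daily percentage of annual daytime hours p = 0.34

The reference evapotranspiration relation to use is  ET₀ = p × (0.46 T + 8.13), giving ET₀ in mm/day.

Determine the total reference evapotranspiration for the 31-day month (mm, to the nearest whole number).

ET₀ = 0.34 × (0.46 × 27.9 + 8.13) = 0.34 × 20.964 = 7.1278 mm/d
Monthly total = 7.1278 × 31 = 220.962 mm

221 mm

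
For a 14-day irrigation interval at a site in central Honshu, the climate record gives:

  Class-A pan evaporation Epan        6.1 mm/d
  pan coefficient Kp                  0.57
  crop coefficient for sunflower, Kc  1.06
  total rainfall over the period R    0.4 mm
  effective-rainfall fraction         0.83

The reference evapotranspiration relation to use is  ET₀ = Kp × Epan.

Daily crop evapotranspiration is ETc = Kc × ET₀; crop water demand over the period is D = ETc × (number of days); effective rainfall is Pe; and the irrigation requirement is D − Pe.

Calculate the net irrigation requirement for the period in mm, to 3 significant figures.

51.3 mm

ET₀ = 0.57 × 6.1 = 3.4770 mm/d
ETc = Kc × ET₀ = 1.06 × 3.4770 = 3.6856 mm/d
Crop demand D = ETc × 14 d = 3.6856 × 14 = 51.598 mm
Pe = 0.83 × 0.4 = 0.332 mm
D − Pe = 51.598 − 0.332 = 51.266 mm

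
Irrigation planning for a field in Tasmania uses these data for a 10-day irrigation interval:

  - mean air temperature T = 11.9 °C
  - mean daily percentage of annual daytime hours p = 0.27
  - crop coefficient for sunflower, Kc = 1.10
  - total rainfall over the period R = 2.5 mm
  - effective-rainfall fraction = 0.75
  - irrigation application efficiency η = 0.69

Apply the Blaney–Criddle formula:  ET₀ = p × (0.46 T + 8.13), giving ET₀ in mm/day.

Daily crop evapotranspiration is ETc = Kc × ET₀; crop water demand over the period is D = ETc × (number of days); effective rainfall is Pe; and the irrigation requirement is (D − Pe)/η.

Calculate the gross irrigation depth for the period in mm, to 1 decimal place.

ET₀ = 0.27 × (0.46 × 11.9 + 8.13) = 0.27 × 13.604 = 3.6731 mm/d
ETc = Kc × ET₀ = 1.10 × 3.6731 = 4.0404 mm/d
Crop demand D = ETc × 10 d = 4.0404 × 10 = 40.404 mm
Pe = 0.75 × 2.5 = 1.875 mm
D − Pe = 40.404 − 1.875 = 38.529 mm
Gross irrigation = 38.529 / 0.69 = 55.839 mm

55.8 mm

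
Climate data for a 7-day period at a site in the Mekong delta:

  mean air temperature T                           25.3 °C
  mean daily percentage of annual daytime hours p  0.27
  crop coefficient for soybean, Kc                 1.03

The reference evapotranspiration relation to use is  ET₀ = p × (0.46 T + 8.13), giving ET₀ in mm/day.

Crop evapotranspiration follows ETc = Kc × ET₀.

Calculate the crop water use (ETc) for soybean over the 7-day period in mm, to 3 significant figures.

38.5 mm

ET₀ = 0.27 × (0.46 × 25.3 + 8.13) = 0.27 × 19.768 = 5.3374 mm/d
ETc = Kc × ET₀ = 1.03 × 5.3374 = 5.4975 mm/d
Over 7 days: 5.4975 × 7 = 38.483 mm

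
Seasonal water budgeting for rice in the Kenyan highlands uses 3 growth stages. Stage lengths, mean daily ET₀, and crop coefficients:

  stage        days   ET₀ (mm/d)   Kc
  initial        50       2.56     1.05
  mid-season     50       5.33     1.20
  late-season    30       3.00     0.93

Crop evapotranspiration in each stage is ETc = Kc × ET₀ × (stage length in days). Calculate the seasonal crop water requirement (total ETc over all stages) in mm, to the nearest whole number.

538 mm

initial: 1.05 × 2.56 × 50 = 134.40 mm
mid-season: 1.20 × 5.33 × 50 = 319.80 mm
late-season: 0.93 × 3.00 × 30 = 83.70 mm
Seasonal total = 537.90 mm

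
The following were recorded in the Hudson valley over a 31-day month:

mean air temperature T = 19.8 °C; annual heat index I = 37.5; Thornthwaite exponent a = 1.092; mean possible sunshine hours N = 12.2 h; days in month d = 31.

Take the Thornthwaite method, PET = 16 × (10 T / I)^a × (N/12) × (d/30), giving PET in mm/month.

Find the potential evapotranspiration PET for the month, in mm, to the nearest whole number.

103 mm

10T/I = 10 × 19.8 / 37.5 = 5.2800
(10T/I)^a = 5.2800^1.092 = 6.1534
Uncorrected PET = 16 × 6.1534 = 98.454 mm
Correction = (N/12)(d/30) = (12.2/12)(31/30) = 1.0506
PET = 98.454 × 1.0506 = 103.436 mm/month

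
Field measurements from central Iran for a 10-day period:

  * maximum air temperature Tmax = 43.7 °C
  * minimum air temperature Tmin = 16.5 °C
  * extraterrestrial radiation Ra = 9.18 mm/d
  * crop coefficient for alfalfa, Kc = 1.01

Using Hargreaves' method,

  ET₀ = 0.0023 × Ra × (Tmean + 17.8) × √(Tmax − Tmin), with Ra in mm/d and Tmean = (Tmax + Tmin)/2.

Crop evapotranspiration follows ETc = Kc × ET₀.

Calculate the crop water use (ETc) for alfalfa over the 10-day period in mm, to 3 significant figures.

53.3 mm

Tmean = (43.7 + 16.5)/2 = 30.10 °C
ET₀ = 0.0023 × 9.18 × (30.10 + 17.8) × √27.2 = 0.0023 × 9.18 × 47.90 × 5.2154 = 5.2747 mm/d
ETc = Kc × ET₀ = 1.01 × 5.2747 = 5.3274 mm/d
Over 10 days: 5.3274 × 10 = 53.274 mm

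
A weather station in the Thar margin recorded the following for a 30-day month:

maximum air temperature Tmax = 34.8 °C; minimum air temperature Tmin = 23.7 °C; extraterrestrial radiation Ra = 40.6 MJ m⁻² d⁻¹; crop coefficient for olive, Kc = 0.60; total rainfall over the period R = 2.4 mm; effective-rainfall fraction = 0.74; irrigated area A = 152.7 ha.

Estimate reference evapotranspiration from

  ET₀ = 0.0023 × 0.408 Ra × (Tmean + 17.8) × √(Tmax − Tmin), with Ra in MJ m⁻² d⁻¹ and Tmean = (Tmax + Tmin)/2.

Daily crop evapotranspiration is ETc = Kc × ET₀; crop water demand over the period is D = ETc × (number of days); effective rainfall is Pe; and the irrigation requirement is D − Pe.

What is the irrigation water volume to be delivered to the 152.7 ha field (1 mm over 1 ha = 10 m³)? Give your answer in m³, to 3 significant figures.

Tmean = (34.8 + 23.7)/2 = 29.25 °C
0.408 Ra = 0.408 × 40.6 = 16.5648 mm/d equivalent
ET₀ = 0.0023 × 16.5648 × (29.25 + 17.8) × √11.1 = 0.0023 × 16.5648 × 47.05 × 3.3317 = 5.9723 mm/d
ETc = Kc × ET₀ = 0.60 × 5.9723 = 3.5834 mm/d
Crop demand D = ETc × 30 d = 3.5834 × 30 = 107.502 mm
Pe = 0.74 × 2.4 = 1.776 mm
D − Pe = 107.502 − 1.776 = 105.726 mm
Volume = 105.726 mm × 152.7 ha × 10 = 161443.6 m³

161000 m³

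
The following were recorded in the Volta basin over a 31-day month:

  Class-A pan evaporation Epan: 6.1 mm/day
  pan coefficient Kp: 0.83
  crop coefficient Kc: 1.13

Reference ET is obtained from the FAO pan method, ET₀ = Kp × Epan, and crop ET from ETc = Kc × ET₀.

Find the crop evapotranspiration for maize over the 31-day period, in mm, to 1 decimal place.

177.4 mm

ET₀ = 0.83 × 6.1 = 5.0630 mm/d
ETc = Kc × ET₀ = 1.13 × 5.0630 = 5.7212 mm/d
Over 31 days: 5.7212 × 31 = 177.357 mm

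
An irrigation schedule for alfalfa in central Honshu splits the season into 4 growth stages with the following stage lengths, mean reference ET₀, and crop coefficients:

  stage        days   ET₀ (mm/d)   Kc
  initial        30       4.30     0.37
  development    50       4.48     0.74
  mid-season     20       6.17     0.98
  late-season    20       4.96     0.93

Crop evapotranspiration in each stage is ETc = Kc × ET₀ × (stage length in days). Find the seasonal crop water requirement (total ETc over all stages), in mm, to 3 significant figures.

initial: 0.37 × 4.30 × 30 = 47.73 mm
development: 0.74 × 4.48 × 50 = 165.76 mm
mid-season: 0.98 × 6.17 × 20 = 120.93 mm
late-season: 0.93 × 4.96 × 20 = 92.26 mm
Seasonal total = 426.68 mm

427 mm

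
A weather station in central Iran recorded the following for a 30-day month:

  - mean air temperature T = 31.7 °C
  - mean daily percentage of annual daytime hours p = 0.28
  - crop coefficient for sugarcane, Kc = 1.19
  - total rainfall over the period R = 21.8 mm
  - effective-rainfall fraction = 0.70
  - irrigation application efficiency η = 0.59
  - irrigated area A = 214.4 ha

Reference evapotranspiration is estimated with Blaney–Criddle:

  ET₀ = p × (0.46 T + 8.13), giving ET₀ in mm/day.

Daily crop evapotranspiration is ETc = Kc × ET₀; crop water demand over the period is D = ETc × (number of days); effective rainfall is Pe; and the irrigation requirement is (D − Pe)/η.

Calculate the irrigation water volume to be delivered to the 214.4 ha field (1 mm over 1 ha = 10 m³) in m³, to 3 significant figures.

ET₀ = 0.28 × (0.46 × 31.7 + 8.13) = 0.28 × 22.712 = 6.3594 mm/d
ETc = Kc × ET₀ = 1.19 × 6.3594 = 7.5677 mm/d
Crop demand D = ETc × 30 d = 7.5677 × 30 = 227.031 mm
Pe = 0.70 × 21.8 = 15.260 mm
D − Pe = 227.031 − 15.260 = 211.771 mm
Gross irrigation = 211.771 / 0.59 = 358.934 mm
Volume = 358.934 mm × 214.4 ha × 10 = 769554.5 m³

770000 m³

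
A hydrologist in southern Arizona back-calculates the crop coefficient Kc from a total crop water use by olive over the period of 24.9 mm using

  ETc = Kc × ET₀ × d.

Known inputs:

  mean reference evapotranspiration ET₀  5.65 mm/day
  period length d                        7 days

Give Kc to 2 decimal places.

0.63

ETc = Kc × ET₀ × d  ⇒  Kc = ETc / (ET₀ × d)
Kc = 24.9 / (5.65 × 7) = 24.9 / 39.55 = 0.6296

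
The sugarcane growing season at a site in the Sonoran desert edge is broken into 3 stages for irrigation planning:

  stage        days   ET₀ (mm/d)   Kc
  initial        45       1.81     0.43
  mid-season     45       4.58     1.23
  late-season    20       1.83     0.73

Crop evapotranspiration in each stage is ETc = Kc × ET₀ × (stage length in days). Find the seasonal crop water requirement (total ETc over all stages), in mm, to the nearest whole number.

initial: 0.43 × 1.81 × 45 = 35.02 mm
mid-season: 1.23 × 4.58 × 45 = 253.50 mm
late-season: 0.73 × 1.83 × 20 = 26.72 mm
Seasonal total = 315.24 mm

315 mm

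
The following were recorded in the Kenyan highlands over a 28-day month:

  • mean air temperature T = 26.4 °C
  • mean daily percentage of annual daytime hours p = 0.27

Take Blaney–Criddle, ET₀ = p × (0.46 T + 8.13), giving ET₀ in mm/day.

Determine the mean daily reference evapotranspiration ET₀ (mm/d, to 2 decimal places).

5.47 mm/d

ET₀ = 0.27 × (0.46 × 26.4 + 8.13) = 0.27 × 20.274 = 5.4740 mm/d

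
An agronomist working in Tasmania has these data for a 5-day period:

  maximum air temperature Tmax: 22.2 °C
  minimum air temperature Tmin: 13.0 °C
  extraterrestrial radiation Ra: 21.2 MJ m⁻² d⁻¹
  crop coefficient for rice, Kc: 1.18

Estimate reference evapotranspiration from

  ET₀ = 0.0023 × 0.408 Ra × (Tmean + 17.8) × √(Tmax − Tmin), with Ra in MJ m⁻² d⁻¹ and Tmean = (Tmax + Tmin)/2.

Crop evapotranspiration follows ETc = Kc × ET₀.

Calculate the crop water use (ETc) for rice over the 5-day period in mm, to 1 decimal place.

Tmean = (22.2 + 13.0)/2 = 17.60 °C
0.408 Ra = 0.408 × 21.2 = 8.6496 mm/d equivalent
ET₀ = 0.0023 × 8.6496 × (17.60 + 17.8) × √9.2 = 0.0023 × 8.6496 × 35.40 × 3.0332 = 2.1361 mm/d
ETc = Kc × ET₀ = 1.18 × 2.1361 = 2.5206 mm/d
Over 5 days: 2.5206 × 5 = 12.603 mm

12.6 mm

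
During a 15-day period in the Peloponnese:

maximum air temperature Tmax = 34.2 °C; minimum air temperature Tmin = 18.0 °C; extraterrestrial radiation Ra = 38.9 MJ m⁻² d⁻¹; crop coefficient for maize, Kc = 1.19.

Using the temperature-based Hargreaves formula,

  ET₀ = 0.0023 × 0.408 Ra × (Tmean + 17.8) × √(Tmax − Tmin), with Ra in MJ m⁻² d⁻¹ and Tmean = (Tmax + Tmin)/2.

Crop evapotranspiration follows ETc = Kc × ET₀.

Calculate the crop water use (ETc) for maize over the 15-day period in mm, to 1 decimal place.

Tmean = (34.2 + 18.0)/2 = 26.10 °C
0.408 Ra = 0.408 × 38.9 = 15.8712 mm/d equivalent
ET₀ = 0.0023 × 15.8712 × (26.10 + 17.8) × √16.2 = 0.0023 × 15.8712 × 43.90 × 4.0249 = 6.4500 mm/d
ETc = Kc × ET₀ = 1.19 × 6.4500 = 7.6755 mm/d
Over 15 days: 7.6755 × 15 = 115.133 mm

115.1 mm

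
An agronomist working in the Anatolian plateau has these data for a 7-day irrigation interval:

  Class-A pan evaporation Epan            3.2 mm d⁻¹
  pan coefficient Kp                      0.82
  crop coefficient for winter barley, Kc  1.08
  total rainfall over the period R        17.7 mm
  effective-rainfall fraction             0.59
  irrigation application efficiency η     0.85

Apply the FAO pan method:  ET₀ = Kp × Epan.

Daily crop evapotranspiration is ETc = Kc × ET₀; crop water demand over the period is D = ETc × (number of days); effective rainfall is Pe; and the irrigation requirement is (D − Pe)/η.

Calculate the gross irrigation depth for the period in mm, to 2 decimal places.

ET₀ = 0.82 × 3.2 = 2.6240 mm/d
ETc = Kc × ET₀ = 1.08 × 2.6240 = 2.8339 mm/d
Crop demand D = ETc × 7 d = 2.8339 × 7 = 19.837 mm
Pe = 0.59 × 17.7 = 10.443 mm
D − Pe = 19.837 − 10.443 = 9.394 mm
Gross irrigation = 9.394 / 0.85 = 11.052 mm

11.05 mm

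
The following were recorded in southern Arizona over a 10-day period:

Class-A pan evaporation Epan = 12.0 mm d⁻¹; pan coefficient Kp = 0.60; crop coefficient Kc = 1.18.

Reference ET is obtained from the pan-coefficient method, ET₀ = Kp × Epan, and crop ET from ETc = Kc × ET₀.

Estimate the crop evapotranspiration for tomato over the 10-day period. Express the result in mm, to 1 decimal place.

85.0 mm

ET₀ = 0.60 × 12.0 = 7.2000 mm/d
ETc = Kc × ET₀ = 1.18 × 7.2000 = 8.4960 mm/d
Over 10 days: 8.4960 × 10 = 84.960 mm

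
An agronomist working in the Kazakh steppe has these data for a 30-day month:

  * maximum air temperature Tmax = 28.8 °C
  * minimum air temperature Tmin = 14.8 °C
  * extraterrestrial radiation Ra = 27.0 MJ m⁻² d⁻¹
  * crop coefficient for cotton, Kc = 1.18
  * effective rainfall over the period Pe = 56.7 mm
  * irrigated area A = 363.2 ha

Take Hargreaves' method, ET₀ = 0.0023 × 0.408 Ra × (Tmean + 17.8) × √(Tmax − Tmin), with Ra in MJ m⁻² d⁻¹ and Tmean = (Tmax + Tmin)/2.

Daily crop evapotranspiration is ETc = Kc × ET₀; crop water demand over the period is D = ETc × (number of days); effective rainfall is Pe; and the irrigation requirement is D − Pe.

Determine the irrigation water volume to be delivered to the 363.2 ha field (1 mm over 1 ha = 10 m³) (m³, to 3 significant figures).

Tmean = (28.8 + 14.8)/2 = 21.80 °C
0.408 Ra = 0.408 × 27.0 = 11.0160 mm/d equivalent
ET₀ = 0.0023 × 11.0160 × (21.80 + 17.8) × √14.0 = 0.0023 × 11.0160 × 39.60 × 3.7417 = 3.7542 mm/d
ETc = Kc × ET₀ = 1.18 × 3.7542 = 4.4300 mm/d
Crop demand D = ETc × 30 d = 4.4300 × 30 = 132.900 mm
D − Pe = 132.900 − 56.7 = 76.200 mm
Volume = 76.200 mm × 363.2 ha × 10 = 276758.4 m³

277000 m³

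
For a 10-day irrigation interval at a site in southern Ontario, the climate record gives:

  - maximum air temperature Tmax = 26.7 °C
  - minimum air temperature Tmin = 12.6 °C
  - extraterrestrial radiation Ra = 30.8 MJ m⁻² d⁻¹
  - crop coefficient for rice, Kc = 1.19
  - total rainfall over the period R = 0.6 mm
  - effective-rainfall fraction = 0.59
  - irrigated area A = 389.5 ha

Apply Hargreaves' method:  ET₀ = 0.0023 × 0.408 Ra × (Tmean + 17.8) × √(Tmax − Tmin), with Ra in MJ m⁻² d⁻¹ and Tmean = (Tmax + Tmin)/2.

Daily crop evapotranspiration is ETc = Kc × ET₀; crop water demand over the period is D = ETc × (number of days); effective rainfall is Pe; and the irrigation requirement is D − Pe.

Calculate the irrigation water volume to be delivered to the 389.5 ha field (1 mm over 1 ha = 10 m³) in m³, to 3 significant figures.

Tmean = (26.7 + 12.6)/2 = 19.65 °C
0.408 Ra = 0.408 × 30.8 = 12.5664 mm/d equivalent
ET₀ = 0.0023 × 12.5664 × (19.65 + 17.8) × √14.1 = 0.0023 × 12.5664 × 37.45 × 3.7550 = 4.0644 mm/d
ETc = Kc × ET₀ = 1.19 × 4.0644 = 4.8366 mm/d
Crop demand D = ETc × 10 d = 4.8366 × 10 = 48.366 mm
Pe = 0.59 × 0.6 = 0.354 mm
D − Pe = 48.366 − 0.354 = 48.012 mm
Volume = 48.012 mm × 389.5 ha × 10 = 187006.7 m³

187000 m³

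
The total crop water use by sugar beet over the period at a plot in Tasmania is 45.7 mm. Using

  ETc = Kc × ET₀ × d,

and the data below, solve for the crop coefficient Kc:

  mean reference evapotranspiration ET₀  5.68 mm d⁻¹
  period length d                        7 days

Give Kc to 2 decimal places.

ETc = Kc × ET₀ × d  ⇒  Kc = ETc / (ET₀ × d)
Kc = 45.7 / (5.68 × 7) = 45.7 / 39.76 = 1.1494

1.15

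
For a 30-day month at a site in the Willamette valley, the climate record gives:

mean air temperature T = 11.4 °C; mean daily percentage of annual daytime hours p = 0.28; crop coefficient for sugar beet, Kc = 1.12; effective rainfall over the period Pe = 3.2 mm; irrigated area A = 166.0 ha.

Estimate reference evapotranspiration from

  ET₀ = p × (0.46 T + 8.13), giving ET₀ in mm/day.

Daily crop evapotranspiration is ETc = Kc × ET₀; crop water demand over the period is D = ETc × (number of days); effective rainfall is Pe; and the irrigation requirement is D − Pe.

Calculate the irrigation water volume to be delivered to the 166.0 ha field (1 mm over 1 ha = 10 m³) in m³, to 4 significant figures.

203600 m³

ET₀ = 0.28 × (0.46 × 11.4 + 8.13) = 0.28 × 13.374 = 3.7447 mm/d
ETc = Kc × ET₀ = 1.12 × 3.7447 = 4.1941 mm/d
Crop demand D = ETc × 30 d = 4.1941 × 30 = 125.823 mm
D − Pe = 125.823 − 3.2 = 122.623 mm
Volume = 122.623 mm × 166.0 ha × 10 = 203554.2 m³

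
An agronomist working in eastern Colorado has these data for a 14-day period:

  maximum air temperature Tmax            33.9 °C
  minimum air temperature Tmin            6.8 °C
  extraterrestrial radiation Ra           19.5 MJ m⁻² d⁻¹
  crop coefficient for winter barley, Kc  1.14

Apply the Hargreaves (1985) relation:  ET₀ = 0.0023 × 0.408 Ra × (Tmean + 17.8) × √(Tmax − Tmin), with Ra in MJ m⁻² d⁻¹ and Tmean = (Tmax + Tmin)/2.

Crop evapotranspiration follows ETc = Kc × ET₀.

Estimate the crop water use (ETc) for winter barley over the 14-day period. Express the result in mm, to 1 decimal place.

58.0 mm

Tmean = (33.9 + 6.8)/2 = 20.35 °C
0.408 Ra = 0.408 × 19.5 = 7.9560 mm/d equivalent
ET₀ = 0.0023 × 7.9560 × (20.35 + 17.8) × √27.1 = 0.0023 × 7.9560 × 38.15 × 5.2058 = 3.6342 mm/d
ETc = Kc × ET₀ = 1.14 × 3.6342 = 4.1430 mm/d
Over 14 days: 4.1430 × 14 = 58.002 mm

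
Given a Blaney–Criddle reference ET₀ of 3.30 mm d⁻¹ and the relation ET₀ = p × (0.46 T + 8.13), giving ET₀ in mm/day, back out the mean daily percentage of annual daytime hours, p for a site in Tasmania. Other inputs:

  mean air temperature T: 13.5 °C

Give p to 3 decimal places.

p = ET₀ / (0.46 T + 8.13) = 3.30 / (0.46 × 13.5 + 8.13) = 3.30 / 14.340 = 0.2301

0.230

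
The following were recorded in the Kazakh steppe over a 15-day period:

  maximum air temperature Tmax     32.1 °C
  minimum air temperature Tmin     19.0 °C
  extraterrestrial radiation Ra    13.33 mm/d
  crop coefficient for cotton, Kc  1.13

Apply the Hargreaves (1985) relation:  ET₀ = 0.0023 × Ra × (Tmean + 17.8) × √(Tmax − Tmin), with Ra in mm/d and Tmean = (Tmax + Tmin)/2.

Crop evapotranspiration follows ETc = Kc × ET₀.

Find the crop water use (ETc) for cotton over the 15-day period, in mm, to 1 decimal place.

Tmean = (32.1 + 19.0)/2 = 25.55 °C
ET₀ = 0.0023 × 13.33 × (25.55 + 17.8) × √13.1 = 0.0023 × 13.33 × 43.35 × 3.6194 = 4.8104 mm/d
ETc = Kc × ET₀ = 1.13 × 4.8104 = 5.4358 mm/d
Over 15 days: 5.4358 × 15 = 81.537 mm

81.5 mm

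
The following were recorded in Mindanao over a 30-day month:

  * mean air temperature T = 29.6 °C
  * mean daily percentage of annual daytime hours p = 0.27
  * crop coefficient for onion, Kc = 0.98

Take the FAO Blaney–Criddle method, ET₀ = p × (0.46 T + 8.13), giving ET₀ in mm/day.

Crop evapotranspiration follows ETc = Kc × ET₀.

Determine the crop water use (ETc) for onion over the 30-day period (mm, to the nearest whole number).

ET₀ = 0.27 × (0.46 × 29.6 + 8.13) = 0.27 × 21.746 = 5.8714 mm/d
ETc = Kc × ET₀ = 0.98 × 5.8714 = 5.7540 mm/d
Over 30 days: 5.7540 × 30 = 172.620 mm

173 mm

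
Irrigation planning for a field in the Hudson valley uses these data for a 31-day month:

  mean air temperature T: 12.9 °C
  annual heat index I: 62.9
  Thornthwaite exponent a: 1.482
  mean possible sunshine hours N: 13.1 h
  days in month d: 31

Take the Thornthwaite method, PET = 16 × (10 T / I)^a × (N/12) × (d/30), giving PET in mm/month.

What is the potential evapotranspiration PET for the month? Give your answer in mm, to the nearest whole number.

10T/I = 10 × 12.9 / 62.9 = 2.0509
(10T/I)^a = 2.0509^1.482 = 2.8994
Uncorrected PET = 16 × 2.8994 = 46.390 mm
Correction = (N/12)(d/30) = (13.1/12)(31/30) = 1.1281
PET = 46.390 × 1.1281 = 52.333 mm/month

52 mm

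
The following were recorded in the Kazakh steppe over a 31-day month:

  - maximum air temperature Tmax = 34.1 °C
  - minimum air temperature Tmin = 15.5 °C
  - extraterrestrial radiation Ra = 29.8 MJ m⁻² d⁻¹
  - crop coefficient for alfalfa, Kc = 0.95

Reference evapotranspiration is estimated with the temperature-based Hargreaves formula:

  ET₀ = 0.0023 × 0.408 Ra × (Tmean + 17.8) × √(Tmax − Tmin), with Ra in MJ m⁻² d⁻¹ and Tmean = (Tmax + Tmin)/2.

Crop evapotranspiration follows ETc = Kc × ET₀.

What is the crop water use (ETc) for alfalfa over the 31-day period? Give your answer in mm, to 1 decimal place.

151.3 mm

Tmean = (34.1 + 15.5)/2 = 24.80 °C
0.408 Ra = 0.408 × 29.8 = 12.1584 mm/d equivalent
ET₀ = 0.0023 × 12.1584 × (24.80 + 17.8) × √18.6 = 0.0023 × 12.1584 × 42.60 × 4.3128 = 5.1378 mm/d
ETc = Kc × ET₀ = 0.95 × 5.1378 = 4.8809 mm/d
Over 31 days: 4.8809 × 31 = 151.308 mm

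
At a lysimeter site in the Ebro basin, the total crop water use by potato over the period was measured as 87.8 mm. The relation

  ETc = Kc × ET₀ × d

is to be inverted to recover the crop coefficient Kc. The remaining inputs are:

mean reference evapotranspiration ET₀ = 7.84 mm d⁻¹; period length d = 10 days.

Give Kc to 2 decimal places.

ETc = Kc × ET₀ × d  ⇒  Kc = ETc / (ET₀ × d)
Kc = 87.8 / (7.84 × 10) = 87.8 / 78.40 = 1.1199

1.12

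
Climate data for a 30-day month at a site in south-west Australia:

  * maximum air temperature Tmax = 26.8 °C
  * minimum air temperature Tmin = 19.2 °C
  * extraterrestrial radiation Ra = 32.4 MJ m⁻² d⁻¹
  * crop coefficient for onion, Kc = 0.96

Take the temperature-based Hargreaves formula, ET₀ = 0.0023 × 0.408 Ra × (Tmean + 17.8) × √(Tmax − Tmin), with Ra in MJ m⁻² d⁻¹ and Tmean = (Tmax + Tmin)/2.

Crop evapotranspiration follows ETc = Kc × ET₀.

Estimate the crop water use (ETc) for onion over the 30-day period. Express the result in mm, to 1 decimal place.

Tmean = (26.8 + 19.2)/2 = 23.00 °C
0.408 Ra = 0.408 × 32.4 = 13.2192 mm/d equivalent
ET₀ = 0.0023 × 13.2192 × (23.00 + 17.8) × √7.6 = 0.0023 × 13.2192 × 40.80 × 2.7568 = 3.4198 mm/d
ETc = Kc × ET₀ = 0.96 × 3.4198 = 3.2830 mm/d
Over 30 days: 3.2830 × 30 = 98.490 mm

98.5 mm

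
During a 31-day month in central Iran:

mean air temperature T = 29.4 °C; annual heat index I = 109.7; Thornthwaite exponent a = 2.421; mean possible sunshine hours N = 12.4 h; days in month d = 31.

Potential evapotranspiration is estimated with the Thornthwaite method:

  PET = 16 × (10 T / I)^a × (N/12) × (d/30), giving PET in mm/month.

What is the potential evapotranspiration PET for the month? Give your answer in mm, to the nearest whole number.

186 mm

10T/I = 10 × 29.4 / 109.7 = 2.6800
(10T/I)^a = 2.6800^2.421 = 10.8771
Uncorrected PET = 16 × 10.8771 = 174.034 mm
Correction = (N/12)(d/30) = (12.4/12)(31/30) = 1.0678
PET = 174.034 × 1.0678 = 185.834 mm/month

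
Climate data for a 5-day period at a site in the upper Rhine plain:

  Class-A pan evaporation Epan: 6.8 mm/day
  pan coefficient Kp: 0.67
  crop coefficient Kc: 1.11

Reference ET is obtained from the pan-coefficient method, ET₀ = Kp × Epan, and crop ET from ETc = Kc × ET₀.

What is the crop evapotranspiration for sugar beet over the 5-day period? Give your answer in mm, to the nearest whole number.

25 mm

ET₀ = 0.67 × 6.8 = 4.5560 mm/d
ETc = Kc × ET₀ = 1.11 × 4.5560 = 5.0572 mm/d
Over 5 days: 5.0572 × 5 = 25.286 mm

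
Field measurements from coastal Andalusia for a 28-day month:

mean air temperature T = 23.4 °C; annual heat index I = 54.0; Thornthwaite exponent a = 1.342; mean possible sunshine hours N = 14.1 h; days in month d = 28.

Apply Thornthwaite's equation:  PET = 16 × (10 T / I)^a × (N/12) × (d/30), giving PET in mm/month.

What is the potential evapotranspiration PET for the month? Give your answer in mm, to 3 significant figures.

10T/I = 10 × 23.4 / 54.0 = 4.3333
(10T/I)^a = 4.3333^1.342 = 7.1550
Uncorrected PET = 16 × 7.1550 = 114.480 mm
Correction = (N/12)(d/30) = (14.1/12)(28/30) = 1.0967
PET = 114.480 × 1.0967 = 125.550 mm/month

126 mm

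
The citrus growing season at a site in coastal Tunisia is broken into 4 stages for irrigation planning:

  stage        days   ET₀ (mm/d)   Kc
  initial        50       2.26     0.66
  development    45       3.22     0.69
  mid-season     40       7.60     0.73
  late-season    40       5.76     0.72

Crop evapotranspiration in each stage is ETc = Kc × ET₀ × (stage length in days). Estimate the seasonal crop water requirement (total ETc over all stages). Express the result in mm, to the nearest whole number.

initial: 0.66 × 2.26 × 50 = 74.58 mm
development: 0.69 × 3.22 × 45 = 99.98 mm
mid-season: 0.73 × 7.60 × 40 = 221.92 mm
late-season: 0.72 × 5.76 × 40 = 165.89 mm
Seasonal total = 562.37 mm

562 mm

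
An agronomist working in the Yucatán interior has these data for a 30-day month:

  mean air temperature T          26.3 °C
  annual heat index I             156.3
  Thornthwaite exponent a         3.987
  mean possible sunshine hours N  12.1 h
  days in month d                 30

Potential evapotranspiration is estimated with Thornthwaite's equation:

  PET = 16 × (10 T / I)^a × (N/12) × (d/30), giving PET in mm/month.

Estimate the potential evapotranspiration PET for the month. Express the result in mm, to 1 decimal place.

128.5 mm

10T/I = 10 × 26.3 / 156.3 = 1.6827
(10T/I)^a = 1.6827^3.987 = 7.9632
Uncorrected PET = 16 × 7.9632 = 127.411 mm
Correction = (N/12)(d/30) = (12.1/12)(30/30) = 1.0083
PET = 127.411 × 1.0083 = 128.469 mm/month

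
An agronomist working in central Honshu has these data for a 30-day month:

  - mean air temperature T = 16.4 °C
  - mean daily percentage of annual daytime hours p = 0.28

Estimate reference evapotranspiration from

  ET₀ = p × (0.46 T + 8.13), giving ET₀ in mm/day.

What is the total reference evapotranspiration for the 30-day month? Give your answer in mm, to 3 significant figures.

132 mm

ET₀ = 0.28 × (0.46 × 16.4 + 8.13) = 0.28 × 15.674 = 4.3887 mm/d
Monthly total = 4.3887 × 30 = 131.661 mm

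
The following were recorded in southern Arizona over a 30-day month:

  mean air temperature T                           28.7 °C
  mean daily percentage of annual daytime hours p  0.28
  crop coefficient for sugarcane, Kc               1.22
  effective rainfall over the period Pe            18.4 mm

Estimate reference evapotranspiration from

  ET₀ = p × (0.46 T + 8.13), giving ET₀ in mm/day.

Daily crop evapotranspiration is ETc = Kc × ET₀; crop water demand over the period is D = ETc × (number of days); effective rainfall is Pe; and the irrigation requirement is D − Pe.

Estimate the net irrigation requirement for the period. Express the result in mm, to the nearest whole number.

ET₀ = 0.28 × (0.46 × 28.7 + 8.13) = 0.28 × 21.332 = 5.9730 mm/d
ETc = Kc × ET₀ = 1.22 × 5.9730 = 7.2871 mm/d
Crop demand D = ETc × 30 d = 7.2871 × 30 = 218.613 mm
D − Pe = 218.613 − 18.4 = 200.213 mm

200 mm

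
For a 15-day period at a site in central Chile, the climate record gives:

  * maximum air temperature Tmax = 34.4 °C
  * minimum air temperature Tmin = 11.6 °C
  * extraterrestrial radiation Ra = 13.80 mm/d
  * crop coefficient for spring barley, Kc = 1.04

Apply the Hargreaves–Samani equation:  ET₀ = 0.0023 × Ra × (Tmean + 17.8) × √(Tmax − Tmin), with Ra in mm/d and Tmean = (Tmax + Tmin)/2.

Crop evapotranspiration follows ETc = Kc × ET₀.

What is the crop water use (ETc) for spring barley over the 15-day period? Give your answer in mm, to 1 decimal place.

96.5 mm

Tmean = (34.4 + 11.6)/2 = 23.00 °C
ET₀ = 0.0023 × 13.80 × (23.00 + 17.8) × √22.8 = 0.0023 × 13.80 × 40.80 × 4.7749 = 6.1835 mm/d
ETc = Kc × ET₀ = 1.04 × 6.1835 = 6.4308 mm/d
Over 15 days: 6.4308 × 15 = 96.462 mm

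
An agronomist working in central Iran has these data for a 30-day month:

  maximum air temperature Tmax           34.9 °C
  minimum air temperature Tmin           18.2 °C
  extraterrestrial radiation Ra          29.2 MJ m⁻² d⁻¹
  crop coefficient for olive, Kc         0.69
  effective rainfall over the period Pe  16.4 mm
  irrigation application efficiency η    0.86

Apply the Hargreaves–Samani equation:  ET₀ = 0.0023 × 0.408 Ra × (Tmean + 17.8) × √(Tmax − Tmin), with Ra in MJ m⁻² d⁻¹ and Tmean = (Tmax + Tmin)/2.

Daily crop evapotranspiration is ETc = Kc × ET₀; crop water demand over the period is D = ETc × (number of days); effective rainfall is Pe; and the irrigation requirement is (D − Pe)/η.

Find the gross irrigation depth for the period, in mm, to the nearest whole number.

100 mm

Tmean = (34.9 + 18.2)/2 = 26.55 °C
0.408 Ra = 0.408 × 29.2 = 11.9136 mm/d equivalent
ET₀ = 0.0023 × 11.9136 × (26.55 + 17.8) × √16.7 = 0.0023 × 11.9136 × 44.35 × 4.0866 = 4.9662 mm/d
ETc = Kc × ET₀ = 0.69 × 4.9662 = 3.4267 mm/d
Crop demand D = ETc × 30 d = 3.4267 × 30 = 102.801 mm
D − Pe = 102.801 − 16.4 = 86.401 mm
Gross irrigation = 86.401 / 0.86 = 100.466 mm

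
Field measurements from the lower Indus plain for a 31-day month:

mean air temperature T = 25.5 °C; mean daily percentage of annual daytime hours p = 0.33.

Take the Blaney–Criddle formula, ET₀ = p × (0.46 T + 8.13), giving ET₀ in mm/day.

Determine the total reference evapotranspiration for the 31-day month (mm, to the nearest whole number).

203 mm

ET₀ = 0.33 × (0.46 × 25.5 + 8.13) = 0.33 × 19.860 = 6.5538 mm/d
Monthly total = 6.5538 × 31 = 203.168 mm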